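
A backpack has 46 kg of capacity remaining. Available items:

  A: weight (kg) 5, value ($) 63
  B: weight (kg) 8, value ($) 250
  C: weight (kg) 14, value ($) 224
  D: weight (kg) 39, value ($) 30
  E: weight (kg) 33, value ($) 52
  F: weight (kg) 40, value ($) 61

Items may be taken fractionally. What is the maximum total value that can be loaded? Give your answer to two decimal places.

Sort by value per unit weight and fill in that order.
Ratios (sorted): B 31.25, C 16.00, A 12.60, E 1.58, F 1.52, D 0.77
take B (8 @ 250); take C (14 @ 224); take A (5 @ 63); take 19/33 of E → 29.94. Capacity used 46/46.
Total value = 566.94

566.94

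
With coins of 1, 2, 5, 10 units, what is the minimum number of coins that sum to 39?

39 = 3×10 + 1×5 + 2×2
Total coins = 3 + 1 + 2 = 6

6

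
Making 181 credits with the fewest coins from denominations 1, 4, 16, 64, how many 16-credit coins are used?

3

181 − 2×64→53 − 3×16→5 − 1×4→1 − 1×1→0
Count of 16: 3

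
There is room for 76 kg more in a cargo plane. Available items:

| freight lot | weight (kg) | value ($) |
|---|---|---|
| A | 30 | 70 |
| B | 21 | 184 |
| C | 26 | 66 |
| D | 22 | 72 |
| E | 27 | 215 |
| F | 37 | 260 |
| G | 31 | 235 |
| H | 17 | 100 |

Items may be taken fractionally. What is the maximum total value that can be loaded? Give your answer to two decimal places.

Sort by value per unit weight and fill in that order.
Order: B (184/21=8.76) > E (215/27=7.96) > G (235/31=7.58) > F (260/37=7.03) > H (100/17=5.88) > D (72/22=3.27) > C (66/26=2.54) > A (70/30=2.33)
Fill: take B (21 @ 184) → take E (27 @ 215) → take 28/31 of G → 212.26; 76/76 used.
Total value = 611.26

611.26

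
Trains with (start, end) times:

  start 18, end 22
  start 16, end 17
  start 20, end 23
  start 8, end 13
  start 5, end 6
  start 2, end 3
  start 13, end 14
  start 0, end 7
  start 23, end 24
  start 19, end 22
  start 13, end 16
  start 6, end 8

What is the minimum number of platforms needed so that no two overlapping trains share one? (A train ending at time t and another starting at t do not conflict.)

3

starts: [0, 2, 5, 6, 8, 13, 13, 16, 18, 19, 20, 23]
ends:   [3, 6, 7, 8, 13, 14, 16, 17, 22, 22, 23, 24]
s0→1 s2→2 e3→1 s5→2 e6→1 s6→2 e7→1 e8→0 s8→1 e13→0 s13→1 s13→2 e14→1 e16→0 s16→1 e17→0 s18→1 s19→2 s20→3  — peak 3.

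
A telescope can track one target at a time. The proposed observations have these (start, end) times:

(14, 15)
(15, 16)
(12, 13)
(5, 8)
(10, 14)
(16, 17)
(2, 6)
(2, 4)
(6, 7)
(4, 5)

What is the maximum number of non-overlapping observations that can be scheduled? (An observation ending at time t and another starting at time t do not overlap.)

Greedy by earliest finish: after sorting by end time, pick each interval compatible with the last pick.
By end time: (2,4), (4,5), (2,6), (6,7), (5,8), (12,13), (10,14), (14,15), (15,16), (16,17).
Pick (2,4); next start ≥ 4 → (4,5); next start ≥ 5 → (6,7); next start ≥ 7 → (12,13); next start ≥ 13 → (14,15); next start ≥ 15 → (15,16); next start ≥ 16 → (16,17).
Selected 7 observations.

7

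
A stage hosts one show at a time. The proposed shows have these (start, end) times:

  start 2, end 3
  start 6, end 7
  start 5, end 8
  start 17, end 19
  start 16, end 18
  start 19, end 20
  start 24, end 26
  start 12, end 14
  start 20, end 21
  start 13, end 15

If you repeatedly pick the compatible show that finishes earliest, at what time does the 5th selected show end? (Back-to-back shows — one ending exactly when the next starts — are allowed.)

By end time: (2,3), (6,7), (5,8), (12,14), (13,15), (16,18), (17,19), (19,20), (20,21), (24,26).
Pick (2,3); next start ≥ 3 → (6,7); next start ≥ 7 → (12,14); next start ≥ 14 → (16,18); next start ≥ 18 → (19,20); next start ≥ 20 → (20,21); next start ≥ 21 → (24,26).
Selected: (2,3) (6,7) (12,14) (16,18) (19,20) (20,21) (24,26)

20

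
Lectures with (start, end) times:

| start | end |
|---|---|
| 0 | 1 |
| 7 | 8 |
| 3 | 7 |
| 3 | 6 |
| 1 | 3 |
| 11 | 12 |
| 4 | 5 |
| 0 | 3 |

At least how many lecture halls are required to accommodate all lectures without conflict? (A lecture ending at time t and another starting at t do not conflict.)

Events (time:±→running): 0:+→1 0:+→2 1:-→1 1:+→2 3:-→1 3:-→0 3:+→1 3:+→2 4:+→3 … peak 3.

3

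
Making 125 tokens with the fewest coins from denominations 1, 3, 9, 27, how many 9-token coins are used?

1

Greedy: take as many of the largest coin as possible, then repeat with the remainder.
125 = 4×27 + 1×9 + 2×3 + 2×1
Count of 9: 1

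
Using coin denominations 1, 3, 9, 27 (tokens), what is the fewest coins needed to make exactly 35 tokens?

Greedy: take as many of the largest coin as possible, then repeat with the remainder.
35 = 1×27 + 2×3 + 2×1
Total coins = 1 + 2 + 2 = 5

5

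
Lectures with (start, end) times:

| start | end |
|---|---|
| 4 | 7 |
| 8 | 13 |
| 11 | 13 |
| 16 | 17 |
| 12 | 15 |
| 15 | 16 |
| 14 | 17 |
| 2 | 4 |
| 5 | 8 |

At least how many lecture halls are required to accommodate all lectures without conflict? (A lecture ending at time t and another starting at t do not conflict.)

3

Count concurrent intervals with a sweep; the peak is the room count.
starts: [2, 4, 5, 8, 11, 12, 14, 15, 16]
ends:   [4, 7, 8, 13, 13, 15, 16, 17, 17]
s2→1 e4→0 s4→1 s5→2 e7→1 e8→0 s8→1 s11→2 s12→3  — peak 3.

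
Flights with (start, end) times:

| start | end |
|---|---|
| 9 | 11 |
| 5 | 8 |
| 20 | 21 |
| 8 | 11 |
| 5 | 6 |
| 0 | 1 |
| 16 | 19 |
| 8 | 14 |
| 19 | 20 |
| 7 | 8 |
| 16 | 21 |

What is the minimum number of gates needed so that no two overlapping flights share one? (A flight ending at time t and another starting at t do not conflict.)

3

Count concurrent intervals with a sweep; the peak is the room count.
starts: [0, 5, 5, 7, 8, 8, 9, 16, 16, 19, 20]
ends:   [1, 6, 8, 8, 11, 11, 14, 19, 20, 21, 21]
s0→1 e1→0 s5→1 s5→2 e6→1 s7→2 e8→1 e8→0 s8→1 s8→2 s9→3  — peak 3.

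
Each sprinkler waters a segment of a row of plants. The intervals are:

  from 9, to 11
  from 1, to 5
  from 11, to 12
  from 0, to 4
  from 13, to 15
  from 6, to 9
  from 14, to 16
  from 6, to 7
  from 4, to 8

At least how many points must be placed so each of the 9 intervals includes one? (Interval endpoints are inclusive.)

Process intervals by earliest right end; each time one isn't hit yet, stab at its right endpoint.
By right end: [0,4]  [1,5]  [6,7]  [4,8]  [6,9]  [9,11]  [11,12]  [13,15]  [14,16]
[0,4] uncovered → point at 4; [6,7] uncovered → point at 7; [9,11] uncovered → point at 11; [13,15] uncovered → point at 15.
Points: 4, 7, 11, 15 (4 total).

4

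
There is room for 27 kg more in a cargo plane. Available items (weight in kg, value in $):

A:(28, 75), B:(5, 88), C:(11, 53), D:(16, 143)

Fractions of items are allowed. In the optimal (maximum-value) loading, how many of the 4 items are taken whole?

2

Sort by value per unit weight and fill in that order.
Ratios (sorted): B 17.60, D 8.94, C 4.82, A 2.68
take B (5 @ 88); take D (16 @ 143); take 6/11 of C → 28.91. Capacity used 27/27.
2 item(s) taken whole; one partial (take 6/11 of C).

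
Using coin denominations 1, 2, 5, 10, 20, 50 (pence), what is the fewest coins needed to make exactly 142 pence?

Greedy: take as many of the largest coin as possible, then repeat with the remainder.
142 = 2×50 + 2×20 + 1×2
Total coins = 2 + 2 + 1 = 5

5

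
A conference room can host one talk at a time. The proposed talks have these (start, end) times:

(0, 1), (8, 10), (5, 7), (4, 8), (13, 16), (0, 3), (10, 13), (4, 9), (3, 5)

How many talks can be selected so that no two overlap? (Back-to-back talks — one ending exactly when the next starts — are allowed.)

6

Sorted by end: (0,1)  (0,3)  (3,5)  (5,7)  (4,8)  (4,9)  (8,10)  (10,13)  (13,16)
take (0,1); take (3,5); take (5,7); skip (4,9); take (8,10); take (10,13); take (13,16).
Selected 6 talks.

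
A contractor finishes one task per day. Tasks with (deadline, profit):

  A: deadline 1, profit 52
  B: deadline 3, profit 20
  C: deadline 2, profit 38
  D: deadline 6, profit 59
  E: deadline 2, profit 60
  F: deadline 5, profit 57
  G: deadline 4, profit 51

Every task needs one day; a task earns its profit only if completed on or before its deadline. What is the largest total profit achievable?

By profit: E(d2,60), D(d6,59), F(d5,57), A(d1,52), G(d4,51), C(d2,38), B(d3,20)
E→slot 2; D→slot 6; F→slot 5; A→slot 1; G→slot 4; C skipped; B→slot 3.
Profit = 52 + 60 + 20 + 51 + 57 + 59 = 299

299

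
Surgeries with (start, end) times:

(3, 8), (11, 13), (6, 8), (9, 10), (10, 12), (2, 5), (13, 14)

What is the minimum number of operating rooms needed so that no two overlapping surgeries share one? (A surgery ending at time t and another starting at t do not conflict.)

The answer is the maximum number of intervals overlapping at any instant.
Events (time:±→running): 2:+→1 3:+→2 … peak 2.

2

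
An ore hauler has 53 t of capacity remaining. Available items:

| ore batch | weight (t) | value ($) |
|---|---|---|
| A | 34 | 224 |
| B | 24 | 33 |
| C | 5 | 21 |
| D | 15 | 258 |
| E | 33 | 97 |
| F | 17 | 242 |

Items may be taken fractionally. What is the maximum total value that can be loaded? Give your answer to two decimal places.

Ratios (sorted): D 17.20, F 14.24, A 6.59, C 4.20, E 2.94, B 1.38
take D (15 @ 258); take F (17 @ 242); take 21/34 of A → 138.35. Capacity used 53/53.
Total value = 638.35

638.35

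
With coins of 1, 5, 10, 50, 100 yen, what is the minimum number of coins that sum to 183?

8

183 − 1×100→83 − 1×50→33 − 3×10→3 − 3×1→0
Total coins = 1 + 1 + 3 + 3 = 8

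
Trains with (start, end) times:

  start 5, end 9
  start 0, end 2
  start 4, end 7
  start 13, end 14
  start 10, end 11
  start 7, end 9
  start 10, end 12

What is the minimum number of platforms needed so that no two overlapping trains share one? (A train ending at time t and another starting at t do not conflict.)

Events (time:±→running): 0:+→1 2:-→0 4:+→1 5:+→2 … peak 2.

2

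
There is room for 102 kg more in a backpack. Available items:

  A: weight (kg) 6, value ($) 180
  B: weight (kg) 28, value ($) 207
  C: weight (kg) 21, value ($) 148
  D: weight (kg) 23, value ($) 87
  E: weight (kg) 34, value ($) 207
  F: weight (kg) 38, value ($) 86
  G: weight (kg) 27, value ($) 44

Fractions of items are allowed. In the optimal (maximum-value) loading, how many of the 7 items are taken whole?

Sort by value per unit weight and fill in that order.
Order: A (180/6=30.00) > B (207/28=7.39) > C (148/21=7.05) > E (207/34=6.09) > D (87/23=3.78) > F (86/38=2.26) > G (44/27=1.63)
Fill: take A (6 @ 180) → take B (28 @ 207) → take C (21 @ 148) → take E (34 @ 207) → take 13/23 of D → 49.17; 102/102 used.
4 item(s) taken whole; one partial (take 13/23 of D).

4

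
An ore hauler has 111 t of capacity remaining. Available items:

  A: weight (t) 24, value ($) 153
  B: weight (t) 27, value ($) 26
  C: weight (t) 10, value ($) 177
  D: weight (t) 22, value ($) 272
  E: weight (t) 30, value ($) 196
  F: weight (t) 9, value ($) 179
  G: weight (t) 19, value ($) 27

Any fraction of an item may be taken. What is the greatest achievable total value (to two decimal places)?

Order: F (179/9=19.89) > C (177/10=17.70) > D (272/22=12.36) > E (196/30=6.53) > A (153/24=6.38) > G (27/19=1.42) > B (26/27=0.96)
Fill: take F (9 @ 179) → take C (10 @ 177) → take D (22 @ 272) → take E (30 @ 196) → take A (24 @ 153) → take 16/19 of G → 22.74; 111/111 used.
Total value = 999.74

999.74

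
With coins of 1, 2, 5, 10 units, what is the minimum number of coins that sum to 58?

8

Use the largest denomination that fits, subtract, and repeat.
58 = 5×10 + 1×5 + 1×2 + 1×1
Total coins = 5 + 1 + 1 + 1 = 8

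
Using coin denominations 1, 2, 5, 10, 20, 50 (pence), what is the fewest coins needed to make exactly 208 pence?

7

Greedy: take as many of the largest coin as possible, then repeat with the remainder.
208 = 4×50 + 1×5 + 1×2 + 1×1
Total coins = 4 + 1 + 1 + 1 = 7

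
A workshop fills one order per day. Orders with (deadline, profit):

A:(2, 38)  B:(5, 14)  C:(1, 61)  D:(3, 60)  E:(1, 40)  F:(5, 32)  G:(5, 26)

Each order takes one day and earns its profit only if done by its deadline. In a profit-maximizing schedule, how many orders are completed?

Take jobs in profit order; each goes to the latest open slot no later than its deadline.
Profit order: C=61 D=60 E=40 A=38 F=32 G=26 B=14
Assign: C→slot 1, D→slot 3, E skipped, A→slot 2, F→slot 5, G→slot 4, B skipped.
Slots: [1:C] [2:A] [3:D] [4:G] [5:F]
5 of 7 scheduled.

5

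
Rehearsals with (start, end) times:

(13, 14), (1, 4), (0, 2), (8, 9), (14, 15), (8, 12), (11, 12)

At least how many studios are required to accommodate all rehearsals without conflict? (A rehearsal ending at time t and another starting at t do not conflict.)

2

Count concurrent intervals with a sweep; the peak is the room count.
starts: [0, 1, 8, 8, 11, 13, 14]
ends:   [2, 4, 9, 12, 12, 14, 15]
s0→1 s1→2  — peak 2.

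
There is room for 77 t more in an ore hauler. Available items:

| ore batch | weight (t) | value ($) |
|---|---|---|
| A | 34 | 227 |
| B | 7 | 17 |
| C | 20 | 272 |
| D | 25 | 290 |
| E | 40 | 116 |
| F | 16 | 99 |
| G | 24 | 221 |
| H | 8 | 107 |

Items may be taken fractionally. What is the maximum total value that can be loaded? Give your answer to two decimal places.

890.00

Ratios (sorted): C 13.60, H 13.38, D 11.60, G 9.21, A 6.68, F 6.19, E 2.90, B 2.43
take C (20 @ 272); take H (8 @ 107); take D (25 @ 290); take G (24 @ 221). Capacity used 77/77.
Total value = 890.00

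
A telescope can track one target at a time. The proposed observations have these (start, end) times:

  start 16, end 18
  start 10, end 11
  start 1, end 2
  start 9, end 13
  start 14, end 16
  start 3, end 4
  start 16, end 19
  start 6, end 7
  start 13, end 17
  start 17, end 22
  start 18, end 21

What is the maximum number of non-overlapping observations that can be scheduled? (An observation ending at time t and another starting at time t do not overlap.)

Order by finish time; keep every interval that doesn't clash with the previous kept one.
Sorted by end: (1,2)  (3,4)  (6,7)  (10,11)  (9,13)  (14,16)  (13,17)  (16,18)  (16,19)  (18,21)  (17,22)
take (1,2); take (3,4); take (6,7); take (10,11); take (14,16); take (16,18); take (18,21).
Selected 7 observations.

7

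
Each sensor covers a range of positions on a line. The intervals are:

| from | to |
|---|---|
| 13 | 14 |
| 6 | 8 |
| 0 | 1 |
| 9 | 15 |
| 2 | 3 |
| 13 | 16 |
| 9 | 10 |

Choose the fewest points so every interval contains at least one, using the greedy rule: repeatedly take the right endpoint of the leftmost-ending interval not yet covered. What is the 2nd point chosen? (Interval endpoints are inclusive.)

3

Sorted: [0,1] [2,3] [6,8] [9,10] [13,14] [9,15] [13,16]
{[0,1]} hit by 1; {[2,3]} hit by 3; {[6,8]} hit by 8; {[9,10]} hit by 10; {[13,14],[9,15],[13,16]} hit by 14.
Points: 1, 3, 8, 10, 14 (5 total).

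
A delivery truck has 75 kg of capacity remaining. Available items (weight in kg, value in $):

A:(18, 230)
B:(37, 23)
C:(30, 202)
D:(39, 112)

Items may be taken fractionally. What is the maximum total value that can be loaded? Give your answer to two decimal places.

509.54

Greedy by value/weight ratio, highest first.
Ratios (sorted): A 12.78, C 6.73, D 2.87, B 0.62
take A (18 @ 230); take C (30 @ 202); take 27/39 of D → 77.54. Capacity used 75/75.
Total value = 509.54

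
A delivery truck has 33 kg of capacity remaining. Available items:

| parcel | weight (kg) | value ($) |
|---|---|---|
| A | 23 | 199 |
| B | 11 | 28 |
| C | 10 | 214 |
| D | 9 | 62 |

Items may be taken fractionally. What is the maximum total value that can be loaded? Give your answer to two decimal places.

413.00

Sort by value per unit weight and fill in that order.
Ratios (sorted): C 21.40, A 8.65, D 6.89, B 2.55
take C (10 @ 214); take A (23 @ 199). Capacity used 33/33.
Total value = 413.00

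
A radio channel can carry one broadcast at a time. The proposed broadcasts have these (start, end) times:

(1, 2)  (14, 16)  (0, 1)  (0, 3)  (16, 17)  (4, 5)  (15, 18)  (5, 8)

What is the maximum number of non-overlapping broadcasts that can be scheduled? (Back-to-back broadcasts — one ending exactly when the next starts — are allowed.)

6

Sort by end time and greedily take each interval whose start is ≥ the last chosen end.
By end time: (0,1), (1,2), (0,3), (4,5), (5,8), (14,16), (16,17), (15,18).
Pick (0,1); next start ≥ 1 → (1,2); next start ≥ 2 → (4,5); next start ≥ 5 → (5,8); next start ≥ 8 → (14,16); next start ≥ 16 → (16,17).
Selected 6 broadcasts.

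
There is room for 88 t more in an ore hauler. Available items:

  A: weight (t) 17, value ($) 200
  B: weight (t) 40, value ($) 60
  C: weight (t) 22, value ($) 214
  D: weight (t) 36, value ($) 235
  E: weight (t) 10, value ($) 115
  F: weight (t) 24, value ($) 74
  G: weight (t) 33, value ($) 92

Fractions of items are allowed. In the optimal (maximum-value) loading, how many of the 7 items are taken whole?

4

Order: A (200/17=11.76) > E (115/10=11.50) > C (214/22=9.73) > D (235/36=6.53) > F (74/24=3.08) > G (92/33=2.79) > B (60/40=1.50)
Fill: take A (17 @ 200) → take E (10 @ 115) → take C (22 @ 214) → take D (36 @ 235) → take 3/24 of F → 9.25; 88/88 used.
4 item(s) taken whole; one partial (take 3/24 of F).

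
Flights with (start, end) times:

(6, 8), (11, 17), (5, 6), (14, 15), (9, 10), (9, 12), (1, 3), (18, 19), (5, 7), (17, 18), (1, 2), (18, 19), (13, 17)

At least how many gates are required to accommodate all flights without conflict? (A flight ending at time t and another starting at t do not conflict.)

Count concurrent intervals with a sweep; the peak is the room count.
starts: [1, 1, 5, 5, 6, 9, 9, 11, 13, 14, 17, 18, 18]
ends:   [2, 3, 6, 7, 8, 10, 12, 15, 17, 17, 18, 19, 19]
s1→1 s1→2 e2→1 e3→0 s5→1 s5→2 e6→1 s6→2 e7→1 e8→0 s9→1 s9→2 e10→1 s11→2 e12→1 s13→2 s14→3  — peak 3.

3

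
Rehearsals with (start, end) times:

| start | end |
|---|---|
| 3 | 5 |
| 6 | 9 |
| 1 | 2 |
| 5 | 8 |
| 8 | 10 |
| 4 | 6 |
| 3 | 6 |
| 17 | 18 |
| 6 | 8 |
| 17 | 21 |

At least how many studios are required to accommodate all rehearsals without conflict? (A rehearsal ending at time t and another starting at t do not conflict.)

3

The answer is the maximum number of intervals overlapping at any instant.
starts: [1, 3, 3, 4, 5, 6, 6, 8, 17, 17]
ends:   [2, 5, 6, 6, 8, 8, 9, 10, 18, 21]
s1→1 e2→0 s3→1 s3→2 s4→3  — peak 3.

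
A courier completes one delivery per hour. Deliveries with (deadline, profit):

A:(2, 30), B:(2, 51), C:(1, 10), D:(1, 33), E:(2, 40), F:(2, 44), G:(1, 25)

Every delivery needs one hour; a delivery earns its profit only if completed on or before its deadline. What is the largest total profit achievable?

95

Profit order: B=51 F=44 E=40 D=33 A=30 G=25 C=10
Assign: B→slot 2, F→slot 1, E skipped, D skipped, A skipped, G skipped, C skipped.
Slots: [1:F] [2:B]
Profit = 44 + 51 = 95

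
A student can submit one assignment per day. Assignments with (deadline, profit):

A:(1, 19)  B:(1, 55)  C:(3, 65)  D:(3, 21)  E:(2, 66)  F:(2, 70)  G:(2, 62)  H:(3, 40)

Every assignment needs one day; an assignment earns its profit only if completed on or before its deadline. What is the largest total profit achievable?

By profit: F(d2,70), E(d2,66), C(d3,65), G(d2,62), B(d1,55), H(d3,40), D(d3,21), A(d1,19)
F→slot 2; E→slot 1; C→slot 3; G skipped; B skipped; H skipped; D skipped; A skipped.
Profit = 66 + 70 + 65 = 201

201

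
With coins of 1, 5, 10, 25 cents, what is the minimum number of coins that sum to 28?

Use the largest denomination that fits, subtract, and repeat.
28 − 1×25→3 − 3×1→0
Total coins = 1 + 3 = 4

4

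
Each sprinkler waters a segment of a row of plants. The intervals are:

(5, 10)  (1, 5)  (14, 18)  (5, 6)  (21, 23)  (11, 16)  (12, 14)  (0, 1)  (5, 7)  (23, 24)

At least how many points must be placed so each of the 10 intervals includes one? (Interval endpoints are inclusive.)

Sort by right endpoint; whenever an interval is uncovered, place a point at its right end.
Sorted: [0,1] [1,5] [5,6] [5,7] [5,10] [12,14] [11,16] [14,18] [21,23] [23,24]
{[0,1],[1,5]} hit by 1; {[5,6],[5,7],[5,10]} hit by 6; {[12,14],[11,16],[14,18]} hit by 14; {[21,23],[23,24]} hit by 23.
Points: 1, 6, 14, 23 (4 total).

4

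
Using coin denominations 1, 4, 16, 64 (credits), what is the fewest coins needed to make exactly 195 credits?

6

Use the largest denomination that fits, subtract, and repeat.
195 − 3×64→3 − 3×1→0
Total coins = 3 + 3 = 6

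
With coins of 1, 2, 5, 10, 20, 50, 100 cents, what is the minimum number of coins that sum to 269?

269 − 2×100→69 − 1×50→19 − 1×10→9 − 1×5→4 − 2×2→0
Total coins = 2 + 1 + 1 + 1 + 2 = 7

7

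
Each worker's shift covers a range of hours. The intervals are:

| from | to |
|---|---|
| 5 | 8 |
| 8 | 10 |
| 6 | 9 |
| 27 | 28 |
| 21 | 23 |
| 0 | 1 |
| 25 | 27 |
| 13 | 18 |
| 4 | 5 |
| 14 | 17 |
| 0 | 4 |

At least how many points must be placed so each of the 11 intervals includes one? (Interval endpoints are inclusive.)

Sorted: [0,1] [0,4] [4,5] [5,8] [6,9] [8,10] [14,17] [13,18] [21,23] [25,27] [27,28]
{[0,1],[0,4]} hit by 1; {[4,5],[5,8]} hit by 5; {[6,9],[8,10]} hit by 9; {[14,17],[13,18]} hit by 17; {[21,23]} hit by 23; {[25,27],[27,28]} hit by 27.
Points: 1, 5, 9, 17, 23, 27 (6 total).

6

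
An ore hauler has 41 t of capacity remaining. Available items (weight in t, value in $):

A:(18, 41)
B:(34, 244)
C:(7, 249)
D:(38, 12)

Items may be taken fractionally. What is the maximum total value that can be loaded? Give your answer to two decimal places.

493.00

Ratios (sorted): C 35.57, B 7.18, A 2.28, D 0.32
take C (7 @ 249); take B (34 @ 244). Capacity used 41/41.
Total value = 493.00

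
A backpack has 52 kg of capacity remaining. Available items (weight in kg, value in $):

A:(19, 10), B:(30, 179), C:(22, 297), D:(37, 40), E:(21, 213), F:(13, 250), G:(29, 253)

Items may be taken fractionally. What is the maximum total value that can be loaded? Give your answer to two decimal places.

Order: F (250/13=19.23) > C (297/22=13.50) > E (213/21=10.14) > G (253/29=8.72) > B (179/30=5.97) > D (40/37=1.08) > A (10/19=0.53)
Fill: take F (13 @ 250) → take C (22 @ 297) → take 17/21 of E → 172.43; 52/52 used.
Total value = 719.43

719.43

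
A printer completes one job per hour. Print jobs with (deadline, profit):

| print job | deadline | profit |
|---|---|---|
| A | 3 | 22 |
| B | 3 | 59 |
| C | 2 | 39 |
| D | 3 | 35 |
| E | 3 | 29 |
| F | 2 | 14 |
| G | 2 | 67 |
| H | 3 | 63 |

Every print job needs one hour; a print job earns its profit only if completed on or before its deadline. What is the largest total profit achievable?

Profit order: G=67 H=63 B=59 C=39 D=35 E=29 A=22 F=14
Assign: G→slot 2, H→slot 3, B→slot 1, C skipped, D skipped, E skipped, A skipped, F skipped.
Slots: [1:B] [2:G] [3:H]
Profit = 59 + 67 + 63 = 189

189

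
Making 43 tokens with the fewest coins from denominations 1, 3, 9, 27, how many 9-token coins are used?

43 = 1×27 + 1×9 + 2×3 + 1×1
Count of 9: 1

1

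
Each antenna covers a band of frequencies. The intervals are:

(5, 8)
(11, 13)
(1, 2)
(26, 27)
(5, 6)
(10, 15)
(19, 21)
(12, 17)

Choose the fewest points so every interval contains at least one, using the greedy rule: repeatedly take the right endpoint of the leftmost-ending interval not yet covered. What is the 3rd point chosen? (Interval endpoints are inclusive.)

Sorted: [1,2] [5,6] [5,8] [11,13] [10,15] [12,17] [19,21] [26,27]
{[1,2]} hit by 2; {[5,6],[5,8]} hit by 6; {[11,13],[10,15],[12,17]} hit by 13; {[19,21]} hit by 21; {[26,27]} hit by 27.
Points: 2, 6, 13, 21, 27 (5 total).

13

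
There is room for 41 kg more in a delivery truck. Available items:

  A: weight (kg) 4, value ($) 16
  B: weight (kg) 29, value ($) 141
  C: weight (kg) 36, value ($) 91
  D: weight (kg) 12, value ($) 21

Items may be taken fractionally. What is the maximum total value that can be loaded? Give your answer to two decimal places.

177.22

Sort by value per unit weight and fill in that order.
Order: B (141/29=4.86) > A (16/4=4.00) > C (91/36=2.53) > D (21/12=1.75)
Fill: take B (29 @ 141) → take A (4 @ 16) → take 8/36 of C → 20.22; 41/41 used.
Total value = 177.22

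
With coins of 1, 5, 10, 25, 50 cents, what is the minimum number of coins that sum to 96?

5

96 = 1×50 + 1×25 + 2×10 + 1×1
Total coins = 1 + 1 + 2 + 1 = 5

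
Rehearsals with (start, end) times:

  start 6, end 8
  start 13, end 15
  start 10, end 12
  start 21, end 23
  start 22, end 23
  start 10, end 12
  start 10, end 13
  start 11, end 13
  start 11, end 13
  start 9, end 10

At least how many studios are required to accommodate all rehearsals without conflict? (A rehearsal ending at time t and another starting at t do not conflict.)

Count concurrent intervals with a sweep; the peak is the room count.
starts: [6, 9, 10, 10, 10, 11, 11, 13, 21, 22]
ends:   [8, 10, 12, 12, 13, 13, 13, 15, 23, 23]
s6→1 e8→0 s9→1 e10→0 s10→1 s10→2 s10→3 s11→4 s11→5  — peak 5.

5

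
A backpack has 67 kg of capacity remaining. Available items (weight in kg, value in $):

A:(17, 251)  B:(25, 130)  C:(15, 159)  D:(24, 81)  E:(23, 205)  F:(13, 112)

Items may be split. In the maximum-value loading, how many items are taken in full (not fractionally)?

3

Ratios (sorted): A 14.76, C 10.60, E 8.91, F 8.62, B 5.20, D 3.38
take A (17 @ 251); take C (15 @ 159); take E (23 @ 205); take 12/13 of F → 103.38. Capacity used 67/67.
3 item(s) taken whole; one partial (take 12/13 of F).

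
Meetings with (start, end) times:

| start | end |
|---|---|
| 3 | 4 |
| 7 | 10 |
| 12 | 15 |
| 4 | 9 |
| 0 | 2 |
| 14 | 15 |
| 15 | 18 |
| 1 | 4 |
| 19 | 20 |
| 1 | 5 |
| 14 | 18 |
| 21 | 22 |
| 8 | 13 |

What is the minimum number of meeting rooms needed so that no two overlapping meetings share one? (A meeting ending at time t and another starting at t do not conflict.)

3

The answer is the maximum number of intervals overlapping at any instant.
Events (time:±→running): 0:+→1 1:+→2 1:+→3 … peak 3.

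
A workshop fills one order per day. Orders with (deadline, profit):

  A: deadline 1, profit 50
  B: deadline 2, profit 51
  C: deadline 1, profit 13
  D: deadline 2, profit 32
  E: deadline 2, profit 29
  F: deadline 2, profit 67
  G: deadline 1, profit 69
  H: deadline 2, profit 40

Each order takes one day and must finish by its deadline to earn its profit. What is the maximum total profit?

Sort by profit descending; place each in the latest free slot ≤ its deadline.
Profit order: G=69 F=67 B=51 A=50 H=40 D=32 E=29 C=13
Assign: G→slot 1, F→slot 2, B skipped, A skipped, H skipped, D skipped, E skipped, C skipped.
Slots: [1:G] [2:F]
Profit = 69 + 67 = 136

136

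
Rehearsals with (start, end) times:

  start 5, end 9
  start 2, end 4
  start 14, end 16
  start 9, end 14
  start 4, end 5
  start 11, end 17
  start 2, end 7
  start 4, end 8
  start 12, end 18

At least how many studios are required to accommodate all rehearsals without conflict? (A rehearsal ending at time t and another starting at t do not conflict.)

3

The answer is the maximum number of intervals overlapping at any instant.
starts: [2, 2, 4, 4, 5, 9, 11, 12, 14]
ends:   [4, 5, 7, 8, 9, 14, 16, 17, 18]
s2→1 s2→2 e4→1 s4→2 s4→3  — peak 3.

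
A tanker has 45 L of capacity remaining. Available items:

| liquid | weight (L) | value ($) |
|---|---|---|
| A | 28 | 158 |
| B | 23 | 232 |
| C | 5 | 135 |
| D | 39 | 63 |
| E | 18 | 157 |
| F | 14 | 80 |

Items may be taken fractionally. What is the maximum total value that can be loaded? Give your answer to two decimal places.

515.28

Ratios (sorted): C 27.00, B 10.09, E 8.72, F 5.71, A 5.64, D 1.62
take C (5 @ 135); take B (23 @ 232); take 17/18 of E → 148.28. Capacity used 45/45.
Total value = 515.28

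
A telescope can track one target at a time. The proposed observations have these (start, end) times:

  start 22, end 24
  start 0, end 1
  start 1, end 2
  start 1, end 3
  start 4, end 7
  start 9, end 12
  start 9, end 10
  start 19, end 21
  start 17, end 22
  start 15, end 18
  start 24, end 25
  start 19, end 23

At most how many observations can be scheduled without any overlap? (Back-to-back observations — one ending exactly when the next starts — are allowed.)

8

Sort by end time and greedily take each interval whose start is ≥ the last chosen end.
By end time: (0,1), (1,2), (1,3), (4,7), (9,10), (9,12), (15,18), (19,21), (17,22), (19,23), (22,24), (24,25).
Pick (0,1); next start ≥ 1 → (1,2); next start ≥ 2 → (4,7); next start ≥ 7 → (9,10); next start ≥ 10 → (15,18); next start ≥ 18 → (19,21); next start ≥ 21 → (22,24); next start ≥ 24 → (24,25).
Selected 8 observations.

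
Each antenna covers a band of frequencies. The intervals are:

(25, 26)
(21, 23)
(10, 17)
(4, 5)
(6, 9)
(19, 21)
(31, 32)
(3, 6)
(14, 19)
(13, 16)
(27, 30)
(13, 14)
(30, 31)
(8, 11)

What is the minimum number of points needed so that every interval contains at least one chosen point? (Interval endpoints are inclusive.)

Sorted: [4,5] [3,6] [6,9] [8,11] [13,14] [13,16] [10,17] [14,19] [19,21] [21,23] [25,26] [27,30] [30,31] [31,32]
{[4,5],[3,6]} hit by 5; {[6,9],[8,11]} hit by 9; {[13,14],[13,16],[10,17],[14,19]} hit by 14; {[19,21],[21,23]} hit by 21; {[25,26]} hit by 26; {[27,30],[30,31]} hit by 30; {[31,32]} hit by 32.
Points: 5, 9, 14, 21, 26, 30, 32 (7 total).

7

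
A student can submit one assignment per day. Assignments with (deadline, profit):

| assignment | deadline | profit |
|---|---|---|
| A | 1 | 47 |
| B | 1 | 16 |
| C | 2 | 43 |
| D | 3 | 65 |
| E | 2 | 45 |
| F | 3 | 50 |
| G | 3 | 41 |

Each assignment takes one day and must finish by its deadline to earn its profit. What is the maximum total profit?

By profit: D(d3,65), F(d3,50), A(d1,47), E(d2,45), C(d2,43), G(d3,41), B(d1,16)
D→slot 3; F→slot 2; A→slot 1; E skipped; C skipped; G skipped; B skipped.
Profit = 47 + 50 + 65 = 162

162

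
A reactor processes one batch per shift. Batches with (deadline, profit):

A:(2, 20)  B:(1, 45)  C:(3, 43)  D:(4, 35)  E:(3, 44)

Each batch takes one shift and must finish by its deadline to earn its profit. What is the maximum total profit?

Take jobs in profit order; each goes to the latest open slot no later than its deadline.
Profit order: B=45 E=44 C=43 D=35 A=20
Assign: B→slot 1, E→slot 3, C→slot 2, D→slot 4, A skipped.
Slots: [1:B] [2:C] [3:E] [4:D]
Profit = 45 + 43 + 44 + 35 = 167

167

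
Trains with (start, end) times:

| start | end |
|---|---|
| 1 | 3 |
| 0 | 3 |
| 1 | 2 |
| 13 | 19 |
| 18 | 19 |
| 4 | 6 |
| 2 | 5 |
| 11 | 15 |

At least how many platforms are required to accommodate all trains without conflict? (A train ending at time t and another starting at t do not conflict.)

Count concurrent intervals with a sweep; the peak is the room count.
starts: [0, 1, 1, 2, 4, 11, 13, 18]
ends:   [2, 3, 3, 5, 6, 15, 19, 19]
s0→1 s1→2 s1→3  — peak 3.

3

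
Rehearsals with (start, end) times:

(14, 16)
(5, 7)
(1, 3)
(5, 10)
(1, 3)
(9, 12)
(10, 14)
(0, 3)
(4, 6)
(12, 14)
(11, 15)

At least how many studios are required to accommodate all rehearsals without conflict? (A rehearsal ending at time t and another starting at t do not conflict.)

Count concurrent intervals with a sweep; the peak is the room count.
starts: [0, 1, 1, 4, 5, 5, 9, 10, 11, 12, 14]
ends:   [3, 3, 3, 6, 7, 10, 12, 14, 14, 15, 16]
s0→1 s1→2 s1→3  — peak 3.

3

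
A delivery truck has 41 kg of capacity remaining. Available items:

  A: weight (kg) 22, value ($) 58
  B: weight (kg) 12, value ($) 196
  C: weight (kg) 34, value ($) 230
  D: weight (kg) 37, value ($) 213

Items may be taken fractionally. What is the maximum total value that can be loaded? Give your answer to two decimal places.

Sort by value per unit weight and fill in that order.
Ratios (sorted): B 16.33, C 6.76, D 5.76, A 2.64
take B (12 @ 196); take 29/34 of C → 196.18. Capacity used 41/41.
Total value = 392.18

392.18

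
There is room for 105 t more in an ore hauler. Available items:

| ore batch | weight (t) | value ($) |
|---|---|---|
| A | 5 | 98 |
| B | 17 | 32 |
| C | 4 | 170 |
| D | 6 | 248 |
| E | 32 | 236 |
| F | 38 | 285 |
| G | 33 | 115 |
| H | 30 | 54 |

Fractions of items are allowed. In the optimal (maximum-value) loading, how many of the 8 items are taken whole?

5

Order: C (170/4=42.50) > D (248/6=41.33) > A (98/5=19.60) > F (285/38=7.50) > E (236/32=7.38) > G (115/33=3.48) > B (32/17=1.88) > H (54/30=1.80)
Fill: take C (4 @ 170) → take D (6 @ 248) → take A (5 @ 98) → take F (38 @ 285) → take E (32 @ 236) → take 20/33 of G → 69.70; 105/105 used.
5 item(s) taken whole; one partial (take 20/33 of G).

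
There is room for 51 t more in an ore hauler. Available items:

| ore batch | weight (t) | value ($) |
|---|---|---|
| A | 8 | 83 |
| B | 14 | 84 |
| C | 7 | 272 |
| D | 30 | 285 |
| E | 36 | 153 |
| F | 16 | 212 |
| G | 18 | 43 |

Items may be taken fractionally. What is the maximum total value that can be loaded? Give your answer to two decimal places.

Order: C (272/7=38.86) > F (212/16=13.25) > A (83/8=10.38) > D (285/30=9.50) > B (84/14=6.00) > E (153/36=4.25) > G (43/18=2.39)
Fill: take C (7 @ 272) → take F (16 @ 212) → take A (8 @ 83) → take 20/30 of D → 190.00; 51/51 used.
Total value = 757.00

757.00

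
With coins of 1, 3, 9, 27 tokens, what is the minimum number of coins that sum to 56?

56 − 2×27→2 − 2×1→0
Total coins = 2 + 2 = 4

4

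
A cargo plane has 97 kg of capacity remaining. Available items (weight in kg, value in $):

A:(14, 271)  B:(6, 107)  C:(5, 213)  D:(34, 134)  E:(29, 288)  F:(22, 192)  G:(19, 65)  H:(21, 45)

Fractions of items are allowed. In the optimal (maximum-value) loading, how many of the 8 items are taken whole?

5

Ratios (sorted): C 42.60, A 19.36, B 17.83, E 9.93, F 8.73, D 3.94, G 3.42, H 2.14
take C (5 @ 213); take A (14 @ 271); take B (6 @ 107); take E (29 @ 288); take F (22 @ 192); take 21/34 of D → 82.76. Capacity used 97/97.
5 item(s) taken whole; one partial (take 21/34 of D).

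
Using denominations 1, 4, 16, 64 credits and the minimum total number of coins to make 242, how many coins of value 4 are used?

242 = 3×64 + 3×16 + 2×1
Count of 4: 0

0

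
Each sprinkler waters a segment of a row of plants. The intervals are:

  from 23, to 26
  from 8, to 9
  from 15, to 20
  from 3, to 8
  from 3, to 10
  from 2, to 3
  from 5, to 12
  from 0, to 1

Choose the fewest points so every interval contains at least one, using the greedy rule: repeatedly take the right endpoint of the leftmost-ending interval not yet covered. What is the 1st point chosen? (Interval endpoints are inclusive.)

1

Sort by right endpoint; whenever an interval is uncovered, place a point at its right end.
By right end: [0,1]  [2,3]  [3,8]  [8,9]  [3,10]  [5,12]  [15,20]  [23,26]
[0,1] uncovered → point at 1; [2,3] uncovered → point at 3; [8,9] uncovered → point at 9; [15,20] uncovered → point at 20; [23,26] uncovered → point at 26.
Points: 1, 3, 9, 20, 26 (5 total).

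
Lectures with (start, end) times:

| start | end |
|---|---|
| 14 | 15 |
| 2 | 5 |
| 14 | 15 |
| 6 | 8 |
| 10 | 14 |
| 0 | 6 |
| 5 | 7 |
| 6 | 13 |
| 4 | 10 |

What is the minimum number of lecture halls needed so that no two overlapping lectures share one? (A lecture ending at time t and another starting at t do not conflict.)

Count concurrent intervals with a sweep; the peak is the room count.
Events (time:±→running): 0:+→1 2:+→2 4:+→3 5:-→2 5:+→3 6:-→2 6:+→3 6:+→4 … peak 4.

4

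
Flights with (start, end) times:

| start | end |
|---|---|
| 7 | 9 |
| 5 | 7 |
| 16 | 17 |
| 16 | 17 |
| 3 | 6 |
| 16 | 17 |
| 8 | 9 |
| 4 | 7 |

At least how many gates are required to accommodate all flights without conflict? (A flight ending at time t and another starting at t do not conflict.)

Count concurrent intervals with a sweep; the peak is the room count.
Events (time:±→running): 3:+→1 4:+→2 5:+→3 … peak 3.

3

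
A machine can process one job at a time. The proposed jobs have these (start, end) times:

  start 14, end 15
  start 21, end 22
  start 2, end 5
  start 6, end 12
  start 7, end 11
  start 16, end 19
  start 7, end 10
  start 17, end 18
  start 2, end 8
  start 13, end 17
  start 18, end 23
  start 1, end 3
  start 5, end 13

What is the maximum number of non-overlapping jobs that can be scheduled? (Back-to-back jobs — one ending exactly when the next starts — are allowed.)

5

Sorted by end: (1,3)  (2,5)  (2,8)  (7,10)  (7,11)  (6,12)  (5,13)  (14,15)  (13,17)  (17,18)  (16,19)  (21,22)  (18,23)
take (1,3); skip (2,5); skip (2,8); take (7,10); skip (7,11); take (14,15); skip (13,17); take (17,18); take (21,22); skip (18,23).
Selected 5 jobs.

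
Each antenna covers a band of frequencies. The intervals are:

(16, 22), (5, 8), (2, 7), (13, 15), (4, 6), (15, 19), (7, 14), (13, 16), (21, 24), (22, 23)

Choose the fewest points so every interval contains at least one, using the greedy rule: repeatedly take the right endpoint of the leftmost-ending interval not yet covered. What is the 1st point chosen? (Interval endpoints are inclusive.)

Sort by right endpoint; whenever an interval is uncovered, place a point at its right end.
Sorted: [4,6] [2,7] [5,8] [7,14] [13,15] [13,16] [15,19] [16,22] [22,23] [21,24]
{[4,6],[2,7],[5,8]} hit by 6; {[7,14],[13,15],[13,16]} hit by 14; {[15,19],[16,22]} hit by 19; {[22,23],[21,24]} hit by 23.
Points: 6, 14, 19, 23 (4 total).

6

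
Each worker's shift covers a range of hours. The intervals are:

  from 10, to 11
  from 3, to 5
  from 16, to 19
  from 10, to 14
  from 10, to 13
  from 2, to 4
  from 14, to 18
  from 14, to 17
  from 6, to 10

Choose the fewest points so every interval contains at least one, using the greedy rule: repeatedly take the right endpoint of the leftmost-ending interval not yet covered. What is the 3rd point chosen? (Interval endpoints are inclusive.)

17

Sort by right endpoint; whenever an interval is uncovered, place a point at its right end.
Sorted: [2,4] [3,5] [6,10] [10,11] [10,13] [10,14] [14,17] [14,18] [16,19]
{[2,4],[3,5]} hit by 4; {[6,10],[10,11],[10,13],[10,14]} hit by 10; {[14,17],[14,18],[16,19]} hit by 17.
Points: 4, 10, 17 (3 total).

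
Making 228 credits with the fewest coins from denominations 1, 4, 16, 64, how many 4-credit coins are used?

1

228 = 3×64 + 2×16 + 1×4
Count of 4: 1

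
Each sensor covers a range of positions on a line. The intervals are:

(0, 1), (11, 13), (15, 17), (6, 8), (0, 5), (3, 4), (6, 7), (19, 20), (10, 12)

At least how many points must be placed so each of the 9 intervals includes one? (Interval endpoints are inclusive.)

6

Process intervals by earliest right end; each time one isn't hit yet, stab at its right endpoint.
Sorted: [0,1] [3,4] [0,5] [6,7] [6,8] [10,12] [11,13] [15,17] [19,20]
{[0,1]} hit by 1; {[3,4],[0,5]} hit by 4; {[6,7],[6,8]} hit by 7; {[10,12],[11,13]} hit by 12; {[15,17]} hit by 17; {[19,20]} hit by 20.
Points: 1, 4, 7, 12, 17, 20 (6 total).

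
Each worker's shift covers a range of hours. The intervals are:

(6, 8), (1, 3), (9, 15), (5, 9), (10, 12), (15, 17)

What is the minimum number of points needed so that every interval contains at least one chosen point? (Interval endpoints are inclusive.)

4

Sort by right endpoint; whenever an interval is uncovered, place a point at its right end.
Sorted: [1,3] [6,8] [5,9] [10,12] [9,15] [15,17]
{[1,3]} hit by 3; {[6,8],[5,9]} hit by 8; {[10,12],[9,15]} hit by 12; {[15,17]} hit by 17.
Points: 3, 8, 12, 17 (4 total).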